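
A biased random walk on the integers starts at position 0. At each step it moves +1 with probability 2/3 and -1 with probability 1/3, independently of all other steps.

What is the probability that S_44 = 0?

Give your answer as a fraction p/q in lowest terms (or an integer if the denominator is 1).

Answer: 2941743566642216960/328256967394537077627

Derivation:
To be at 0 after 44 steps: need exactly 22 steps of +1 and 22 of -1.
Number of such sequences: C(44,22) = 2104098963720
Each has probability (2/3)^22 · (1/3)^22 = 4194304/984770902183611232881
P = 2104098963720 · 4194304/984770902183611232881 = 2941743566642216960/328256967394537077627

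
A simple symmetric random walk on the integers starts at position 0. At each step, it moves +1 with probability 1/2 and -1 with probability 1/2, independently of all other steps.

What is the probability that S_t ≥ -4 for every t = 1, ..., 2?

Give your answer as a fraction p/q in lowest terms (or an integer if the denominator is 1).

Answer: 1

Derivation:
Let f(t,s) = #length-t paths at position s with S_1..S_t all ≥ -4.
f(t,s) = f(t-1,s-1) + f(t-1,s+1) for s ≥ -4; f(t,s) = 0 for s < -4.
t=0: f(0,0)=1
t=1: f(1,-1)=1 f(1,1)=1
t=2: f(2,-2)=1 f(2,0)=2 f(2,2)=1
Σ_s f(2,s) = 4
P = 4/4 = 1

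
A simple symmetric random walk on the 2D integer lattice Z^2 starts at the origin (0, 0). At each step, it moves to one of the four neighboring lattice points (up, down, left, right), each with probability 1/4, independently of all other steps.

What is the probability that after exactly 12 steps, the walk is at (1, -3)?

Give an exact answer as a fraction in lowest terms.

Let h be the number of horizontal steps (so 12-h are vertical). To end at (1,-3) need (h+1)/2 right-steps and ((12-h)-3)/2 up-steps.
Sum over h with 1 ≤ h ≤ 9, h ≡ 1 (mod 2), 12-h ≡ 1 (mod 2):
h=1: C(12,1)·C(1,1)·C(11,4) = 12·1·330 = 3960
h=3: C(12,3)·C(3,2)·C(9,3) = 220·3·84 = 55440
h=5: C(12,5)·C(5,3)·C(7,2) = 792·10·21 = 166320
h=7: C(12,7)·C(7,4)·C(5,1) = 792·35·5 = 138600
h=9: C(12,9)·C(9,5)·C(3,0) = 220·126·1 = 27720
Total favorable: 392040
Total paths: 4^12 = 16777216
P = 392040/16777216 = 49005/2097152

Answer: 49005/2097152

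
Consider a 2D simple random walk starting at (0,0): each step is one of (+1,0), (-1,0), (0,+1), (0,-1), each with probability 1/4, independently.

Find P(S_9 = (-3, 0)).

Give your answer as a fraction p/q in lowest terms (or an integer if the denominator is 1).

Answer: 441/16384

Derivation:
Let h be the number of horizontal steps (so 9-h are vertical). To end at (-3,0) need (h-3)/2 right-steps and ((9-h)+0)/2 up-steps.
Sum over h with 3 ≤ h ≤ 9, h ≡ 1 (mod 2), 9-h ≡ 0 (mod 2):
h=3: C(9,3)·C(3,0)·C(6,3) = 84·1·20 = 1680
h=5: C(9,5)·C(5,1)·C(4,2) = 126·5·6 = 3780
h=7: C(9,7)·C(7,2)·C(2,1) = 36·21·2 = 1512
h=9: C(9,9)·C(9,3)·C(0,0) = 1·84·1 = 84
Total favorable: 7056
Total paths: 4^9 = 262144
P = 7056/262144 = 441/16384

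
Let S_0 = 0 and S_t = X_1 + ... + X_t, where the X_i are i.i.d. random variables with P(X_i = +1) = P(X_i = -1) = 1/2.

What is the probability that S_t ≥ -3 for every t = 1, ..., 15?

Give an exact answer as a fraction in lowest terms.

Answer: 715/1024

Derivation:
Let f(t,s) = #length-t paths at position s with S_1..S_t all ≥ -3.
f(t,s) = f(t-1,s-1) + f(t-1,s+1) for s ≥ -3; f(t,s) = 0 for s < -3.
t=0: f(0,0)=1
t=1: f(1,-1)=1 f(1,1)=1
t=2: f(2,-2)=1 f(2,0)=2 f(2,2)=1
t=3: f(3,-3)=1 f(3,-1)=3 f(3,1)=3 f(3,3)=1
t=4: f(4,-2)=4 f(4,0)=6 f(4,2)=4 f(4,4)=1
t=5: f(5,-3)=4 f(5,-1)=10 f(5,1)=10 f(5,3)=5 f(5,5)=1
t=6: f(6,-2)=14 f(6,0)=20 f(6,2)=15 f(6,4)=6 f(6,6)=1
t=7: f(7,-3)=14 f(7,-1)=34 f(7,1)=35 f(7,3)=21 f(7,5)=7 f(7,7)=1
t=8: f(8,-2)=48 f(8,0)=69 f(8,2)=56 f(8,4)=28 f(8,6)=8 f(8,8)=1
t=9: f(9,-3)=48 f(9,-1)=117 f(9,1)=125 f(9,3)=84 f(9,5)=36 f(9,7)=9 f(9,9)=1
t=10: f(10,-2)=165 f(10,0)=242 f(10,2)=209 f(10,4)=120 f(10,6)=45 f(10,8)=10 f(10,10)=1
t=11: f(11,-3)=165 f(11,-1)=407 f(11,1)=451 f(11,3)=329 f(11,5)=165 f(11,7)=55 f(11,9)=11 f(11,11)=1
t=12: f(12,-2)=572 f(12,0)=858 f(12,2)=780 f(12,4)=494 f(12,6)=220 f(12,8)=66 f(12,10)=12 f(12,12)=1
t=13: f(13,-3)=572 f(13,-1)=1430 f(13,1)=1638 f(13,3)=1274 f(13,5)=714 f(13,7)=286 f(13,9)=78 f(13,11)=13 f(13,13)=1
t=14: f(14,-2)=2002 f(14,0)=3068 f(14,2)=2912 f(14,4)=1988 f(14,6)=1000 f(14,8)=364 f(14,10)=91 f(14,12)=14 f(14,14)=1
t=15: f(15,-3)=2002 f(15,-1)=5070 f(15,1)=5980 f(15,3)=4900 f(15,5)=2988 f(15,7)=1364 f(15,9)=455 f(15,11)=105 f(15,13)=15 f(15,15)=1
Σ_s f(15,s) = 22880
P = 22880/32768 = 715/1024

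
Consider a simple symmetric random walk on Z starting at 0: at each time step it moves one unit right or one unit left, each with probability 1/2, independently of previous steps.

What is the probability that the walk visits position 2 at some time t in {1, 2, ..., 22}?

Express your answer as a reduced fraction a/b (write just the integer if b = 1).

Count via complement. Let g(t,s) = #length-t paths at position s with S_1..S_t all ≠ 2.
g(t,s) = g(t-1,s-1) + g(t-1,s+1) for s ≠ 2; g(t,2) = 0.
t=0: g(0,0)=1
t=1: g(1,-1)=1 g(1,1)=1
t=2: g(2,-2)=1 g(2,0)=2
t=3: g(3,-3)=1 g(3,-1)=3 g(3,1)=2
t=4: g(4,-4)=1 g(4,-2)=4 g(4,0)=5
t=5: g(5,-5)=1 g(5,-3)=5 g(5,-1)=9 g(5,1)=5
t=6: g(6,-6)=1 g(6,-4)=6 g(6,-2)=14 g(6,0)=14
t=7: g(7,-7)=1 g(7,-5)=7 g(7,-3)=20 g(7,-1)=28 g(7,1)=14
t=8: g(8,-8)=1 g(8,-6)=8 g(8,-4)=27 g(8,-2)=48 g(8,0)=42
t=9: g(9,-9)=1 g(9,-7)=9 g(9,-5)=35 g(9,-3)=75 g(9,-1)=90 g(9,1)=42
t=10: g(10,-10)=1 g(10,-8)=10 g(10,-6)=44 g(10,-4)=110 g(10,-2)=165 g(10,0)=132
t=11: g(11,-11)=1 g(11,-9)=11 g(11,-7)=54 g(11,-5)=154 g(11,-3)=275 g(11,-1)=297 g(11,1)=132
t=12: g(12,-12)=1 g(12,-10)=12 g(12,-8)=65 g(12,-6)=208 g(12,-4)=429 g(12,-2)=572 g(12,0)=429
t=13: g(13,-13)=1 g(13,-11)=13 g(13,-9)=77 g(13,-7)=273 g(13,-5)=637 g(13,-3)=1001 g(13,-1)=1001 g(13,1)=429
t=14: g(14,-14)=1 g(14,-12)=14 g(14,-10)=90 g(14,-8)=350 g(14,-6)=910 g(14,-4)=1638 g(14,-2)=2002 g(14,0)=1430
t=15: g(15,-15)=1 g(15,-13)=15 g(15,-11)=104 g(15,-9)=440 g(15,-7)=1260 g(15,-5)=2548 g(15,-3)=3640 g(15,-1)=3432 g(15,1)=1430
t=16: g(16,-16)=1 g(16,-14)=16 g(16,-12)=119 g(16,-10)=544 g(16,-8)=1700 g(16,-6)=3808 g(16,-4)=6188 g(16,-2)=7072 g(16,0)=4862
t=17: g(17,-17)=1 g(17,-15)=17 g(17,-13)=135 g(17,-11)=663 g(17,-9)=2244 g(17,-7)=5508 g(17,-5)=9996 g(17,-3)=13260 g(17,-1)=11934 g(17,1)=4862
t=18: g(18,-18)=1 g(18,-16)=18 g(18,-14)=152 g(18,-12)=798 g(18,-10)=2907 g(18,-8)=7752 g(18,-6)=15504 g(18,-4)=23256 g(18,-2)=25194 g(18,0)=16796
t=19: g(19,-19)=1 g(19,-17)=19 g(19,-15)=170 g(19,-13)=950 g(19,-11)=3705 g(19,-9)=10659 g(19,-7)=23256 g(19,-5)=38760 g(19,-3)=48450 g(19,-1)=41990 g(19,1)=16796
t=20: g(20,-20)=1 g(20,-18)=20 g(20,-16)=189 g(20,-14)=1120 g(20,-12)=4655 g(20,-10)=14364 g(20,-8)=33915 g(20,-6)=62016 g(20,-4)=87210 g(20,-2)=90440 g(20,0)=58786
t=21: g(21,-21)=1 g(21,-19)=21 g(21,-17)=209 g(21,-15)=1309 g(21,-13)=5775 g(21,-11)=19019 g(21,-9)=48279 g(21,-7)=95931 g(21,-5)=149226 g(21,-3)=177650 g(21,-1)=149226 g(21,1)=58786
t=22: g(22,-22)=1 g(22,-20)=22 g(22,-18)=230 g(22,-16)=1518 g(22,-14)=7084 g(22,-12)=24794 g(22,-10)=67298 g(22,-8)=144210 g(22,-6)=245157 g(22,-4)=326876 g(22,-2)=326876 g(22,0)=208012
Paths never hitting 2: Σ_s g(22,s) = 1352078
Paths hitting 2: 2^22 - 1352078 = 2842226
P = 2842226/4194304 = 1421113/2097152

Answer: 1421113/2097152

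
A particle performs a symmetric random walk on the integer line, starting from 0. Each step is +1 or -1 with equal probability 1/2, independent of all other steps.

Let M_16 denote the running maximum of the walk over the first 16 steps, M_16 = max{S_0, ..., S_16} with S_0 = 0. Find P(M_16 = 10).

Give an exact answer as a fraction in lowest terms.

Answer: 35/4096

Derivation:
Let M_16 = max(S_0,...,S_16). Use the reflection principle: for j ≥ 1, #{paths with M_16 ≥ j} = #{S_16 ≥ j} + #{S_16 ≥ j+1}.
By reflection, #{M_16 ≥ 10} = #{S_16 ≥ 10} + #{S_16 ≥ 11} = 697 + 137 = 834.
#{M_16 ≥ 11} = #{S_16 ≥ 11} + #{S_16 ≥ 12} = 137 + 137 = 274.
#{M_16 = 10} = 834 - 274 = 560.
P(M_16 = 10) = 560/65536 = 35/4096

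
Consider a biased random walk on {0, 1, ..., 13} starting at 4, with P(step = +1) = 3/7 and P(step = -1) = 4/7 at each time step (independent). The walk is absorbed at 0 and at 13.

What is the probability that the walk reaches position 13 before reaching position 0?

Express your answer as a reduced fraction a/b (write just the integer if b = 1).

Biased walk: p = 3/7, q = 4/7, r = q/p = 4/3
Gambler's ruin: P(hit 13 before 0 | start at 4) = (1 - r^a)/(1 - r^N)
r^4 = 256/81; r^13 = 67108864/1594323
P = (1 - 256/81) / (1 - 67108864/1594323) = -175/81 / -65514541/1594323 = 3444525/65514541

Answer: 3444525/65514541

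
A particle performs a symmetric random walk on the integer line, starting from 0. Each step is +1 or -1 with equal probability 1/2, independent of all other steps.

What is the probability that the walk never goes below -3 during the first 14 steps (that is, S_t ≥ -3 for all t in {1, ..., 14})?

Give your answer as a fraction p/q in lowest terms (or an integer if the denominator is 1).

Let f(t,s) = #length-t paths at position s with S_1..S_t all ≥ -3.
f(t,s) = f(t-1,s-1) + f(t-1,s+1) for s ≥ -3; f(t,s) = 0 for s < -3.
t=0: f(0,0)=1
t=1: f(1,-1)=1 f(1,1)=1
t=2: f(2,-2)=1 f(2,0)=2 f(2,2)=1
t=3: f(3,-3)=1 f(3,-1)=3 f(3,1)=3 f(3,3)=1
t=4: f(4,-2)=4 f(4,0)=6 f(4,2)=4 f(4,4)=1
t=5: f(5,-3)=4 f(5,-1)=10 f(5,1)=10 f(5,3)=5 f(5,5)=1
t=6: f(6,-2)=14 f(6,0)=20 f(6,2)=15 f(6,4)=6 f(6,6)=1
t=7: f(7,-3)=14 f(7,-1)=34 f(7,1)=35 f(7,3)=21 f(7,5)=7 f(7,7)=1
t=8: f(8,-2)=48 f(8,0)=69 f(8,2)=56 f(8,4)=28 f(8,6)=8 f(8,8)=1
t=9: f(9,-3)=48 f(9,-1)=117 f(9,1)=125 f(9,3)=84 f(9,5)=36 f(9,7)=9 f(9,9)=1
t=10: f(10,-2)=165 f(10,0)=242 f(10,2)=209 f(10,4)=120 f(10,6)=45 f(10,8)=10 f(10,10)=1
t=11: f(11,-3)=165 f(11,-1)=407 f(11,1)=451 f(11,3)=329 f(11,5)=165 f(11,7)=55 f(11,9)=11 f(11,11)=1
t=12: f(12,-2)=572 f(12,0)=858 f(12,2)=780 f(12,4)=494 f(12,6)=220 f(12,8)=66 f(12,10)=12 f(12,12)=1
t=13: f(13,-3)=572 f(13,-1)=1430 f(13,1)=1638 f(13,3)=1274 f(13,5)=714 f(13,7)=286 f(13,9)=78 f(13,11)=13 f(13,13)=1
t=14: f(14,-2)=2002 f(14,0)=3068 f(14,2)=2912 f(14,4)=1988 f(14,6)=1000 f(14,8)=364 f(14,10)=91 f(14,12)=14 f(14,14)=1
Σ_s f(14,s) = 11440
P = 11440/16384 = 715/1024

Answer: 715/1024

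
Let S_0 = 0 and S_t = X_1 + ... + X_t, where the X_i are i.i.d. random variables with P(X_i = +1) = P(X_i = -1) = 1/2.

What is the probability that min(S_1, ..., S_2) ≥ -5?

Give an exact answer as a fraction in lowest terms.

Let f(t,s) = #length-t paths at position s with S_1..S_t all ≥ -5.
f(t,s) = f(t-1,s-1) + f(t-1,s+1) for s ≥ -5; f(t,s) = 0 for s < -5.
t=0: f(0,0)=1
t=1: f(1,-1)=1 f(1,1)=1
t=2: f(2,-2)=1 f(2,0)=2 f(2,2)=1
Σ_s f(2,s) = 4
P = 4/4 = 1

Answer: 1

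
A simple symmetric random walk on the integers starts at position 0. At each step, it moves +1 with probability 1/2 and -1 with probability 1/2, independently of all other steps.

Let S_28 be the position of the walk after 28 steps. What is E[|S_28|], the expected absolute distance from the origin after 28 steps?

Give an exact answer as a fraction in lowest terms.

Answer: 35102025/8388608

Derivation:
S_28 takes values m ≡ 0 (mod 2) with |m| ≤ 28; P(S_28=m) = C(28,(28+m)/2)/2^28.
Total paths: 2^28 = 268435456
Distribution: P(S=-28)=1/268435456, P(S=-26)=28/268435456, P(S=-24)=378/268435456, P(S=-22)=3276/268435456, P(S=-20)=20475/268435456, P(S=-18)=98280/268435456, P(S=-16)=376740/268435456, P(S=-14)=1184040/268435456, P(S=-12)=3108105/268435456, P(S=-10)=6906900/268435456, P(S=-8)=13123110/268435456, P(S=-6)=21474180/268435456, P(S=-4)=30421755/268435456, P(S=-2)=37442160/268435456, P(S=0)=40116600/268435456, P(S=2)=37442160/268435456, P(S=4)=30421755/268435456, P(S=6)=21474180/268435456, P(S=8)=13123110/268435456, P(S=10)=6906900/268435456, P(S=12)=3108105/268435456, P(S=14)=1184040/268435456, P(S=16)=376740/268435456, P(S=18)=98280/268435456, P(S=20)=20475/268435456, P(S=22)=3276/268435456, P(S=24)=378/268435456, P(S=26)=28/268435456, P(S=28)=1/268435456
E[|S_28|] = Σ_m |m|·P(S_28=m) = 1123264800/268435456 = 35102025/8388608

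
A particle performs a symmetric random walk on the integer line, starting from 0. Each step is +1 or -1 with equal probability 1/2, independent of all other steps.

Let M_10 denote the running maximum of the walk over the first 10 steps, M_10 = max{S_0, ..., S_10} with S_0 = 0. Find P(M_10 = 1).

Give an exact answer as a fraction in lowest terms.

Answer: 105/512

Derivation:
Let M_10 = max(S_0,...,S_10). Use the reflection principle: for j ≥ 1, #{paths with M_10 ≥ j} = #{S_10 ≥ j} + #{S_10 ≥ j+1}.
By reflection, #{M_10 ≥ 1} = #{S_10 ≥ 1} + #{S_10 ≥ 2} = 386 + 386 = 772.
#{M_10 ≥ 2} = #{S_10 ≥ 2} + #{S_10 ≥ 3} = 386 + 176 = 562.
#{M_10 = 1} = 772 - 562 = 210.
P(M_10 = 1) = 210/1024 = 105/512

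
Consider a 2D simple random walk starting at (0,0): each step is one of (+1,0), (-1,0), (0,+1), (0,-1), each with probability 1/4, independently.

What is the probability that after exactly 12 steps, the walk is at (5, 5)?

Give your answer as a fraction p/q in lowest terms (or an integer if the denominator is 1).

Let h be the number of horizontal steps (so 12-h are vertical). To end at (5,5) need (h+5)/2 right-steps and ((12-h)+5)/2 up-steps.
Sum over h with 5 ≤ h ≤ 7, h ≡ 1 (mod 2), 12-h ≡ 1 (mod 2):
h=5: C(12,5)·C(5,5)·C(7,6) = 792·1·7 = 5544
h=7: C(12,7)·C(7,6)·C(5,5) = 792·7·1 = 5544
Total favorable: 11088
Total paths: 4^12 = 16777216
P = 11088/16777216 = 693/1048576

Answer: 693/1048576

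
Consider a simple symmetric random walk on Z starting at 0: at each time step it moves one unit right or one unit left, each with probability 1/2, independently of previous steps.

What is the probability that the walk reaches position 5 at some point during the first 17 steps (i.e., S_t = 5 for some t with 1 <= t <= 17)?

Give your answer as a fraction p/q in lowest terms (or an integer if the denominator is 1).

Count via complement. Let g(t,s) = #length-t paths at position s with S_1..S_t all ≠ 5.
g(t,s) = g(t-1,s-1) + g(t-1,s+1) for s ≠ 5; g(t,5) = 0.
t=0: g(0,0)=1
t=1: g(1,-1)=1 g(1,1)=1
t=2: g(2,-2)=1 g(2,0)=2 g(2,2)=1
t=3: g(3,-3)=1 g(3,-1)=3 g(3,1)=3 g(3,3)=1
t=4: g(4,-4)=1 g(4,-2)=4 g(4,0)=6 g(4,2)=4 g(4,4)=1
t=5: g(5,-5)=1 g(5,-3)=5 g(5,-1)=10 g(5,1)=10 g(5,3)=5
t=6: g(6,-6)=1 g(6,-4)=6 g(6,-2)=15 g(6,0)=20 g(6,2)=15 g(6,4)=5
t=7: g(7,-7)=1 g(7,-5)=7 g(7,-3)=21 g(7,-1)=35 g(7,1)=35 g(7,3)=20
t=8: g(8,-8)=1 g(8,-6)=8 g(8,-4)=28 g(8,-2)=56 g(8,0)=70 g(8,2)=55 g(8,4)=20
t=9: g(9,-9)=1 g(9,-7)=9 g(9,-5)=36 g(9,-3)=84 g(9,-1)=126 g(9,1)=125 g(9,3)=75
t=10: g(10,-10)=1 g(10,-8)=10 g(10,-6)=45 g(10,-4)=120 g(10,-2)=210 g(10,0)=251 g(10,2)=200 g(10,4)=75
t=11: g(11,-11)=1 g(11,-9)=11 g(11,-7)=55 g(11,-5)=165 g(11,-3)=330 g(11,-1)=461 g(11,1)=451 g(11,3)=275
t=12: g(12,-12)=1 g(12,-10)=12 g(12,-8)=66 g(12,-6)=220 g(12,-4)=495 g(12,-2)=791 g(12,0)=912 g(12,2)=726 g(12,4)=275
t=13: g(13,-13)=1 g(13,-11)=13 g(13,-9)=78 g(13,-7)=286 g(13,-5)=715 g(13,-3)=1286 g(13,-1)=1703 g(13,1)=1638 g(13,3)=1001
t=14: g(14,-14)=1 g(14,-12)=14 g(14,-10)=91 g(14,-8)=364 g(14,-6)=1001 g(14,-4)=2001 g(14,-2)=2989 g(14,0)=3341 g(14,2)=2639 g(14,4)=1001
t=15: g(15,-15)=1 g(15,-13)=15 g(15,-11)=105 g(15,-9)=455 g(15,-7)=1365 g(15,-5)=3002 g(15,-3)=4990 g(15,-1)=6330 g(15,1)=5980 g(15,3)=3640
t=16: g(16,-16)=1 g(16,-14)=16 g(16,-12)=120 g(16,-10)=560 g(16,-8)=1820 g(16,-6)=4367 g(16,-4)=7992 g(16,-2)=11320 g(16,0)=12310 g(16,2)=9620 g(16,4)=3640
t=17: g(17,-17)=1 g(17,-15)=17 g(17,-13)=136 g(17,-11)=680 g(17,-9)=2380 g(17,-7)=6187 g(17,-5)=12359 g(17,-3)=19312 g(17,-1)=23630 g(17,1)=21930 g(17,3)=13260
Paths never hitting 5: Σ_s g(17,s) = 99892
Paths hitting 5: 2^17 - 99892 = 31180
P = 31180/131072 = 7795/32768

Answer: 7795/32768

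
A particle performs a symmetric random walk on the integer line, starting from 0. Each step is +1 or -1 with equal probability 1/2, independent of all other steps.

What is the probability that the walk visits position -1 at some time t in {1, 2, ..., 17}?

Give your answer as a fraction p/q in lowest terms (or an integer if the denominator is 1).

Answer: 53381/65536

Derivation:
Count via complement. Let g(t,s) = #length-t paths at position s with S_1..S_t all ≠ -1.
g(t,s) = g(t-1,s-1) + g(t-1,s+1) for s ≠ -1; g(t,-1) = 0.
t=0: g(0,0)=1
t=1: g(1,1)=1
t=2: g(2,0)=1 g(2,2)=1
t=3: g(3,1)=2 g(3,3)=1
t=4: g(4,0)=2 g(4,2)=3 g(4,4)=1
t=5: g(5,1)=5 g(5,3)=4 g(5,5)=1
t=6: g(6,0)=5 g(6,2)=9 g(6,4)=5 g(6,6)=1
t=7: g(7,1)=14 g(7,3)=14 g(7,5)=6 g(7,7)=1
t=8: g(8,0)=14 g(8,2)=28 g(8,4)=20 g(8,6)=7 g(8,8)=1
t=9: g(9,1)=42 g(9,3)=48 g(9,5)=27 g(9,7)=8 g(9,9)=1
t=10: g(10,0)=42 g(10,2)=90 g(10,4)=75 g(10,6)=35 g(10,8)=9 g(10,10)=1
t=11: g(11,1)=132 g(11,3)=165 g(11,5)=110 g(11,7)=44 g(11,9)=10 g(11,11)=1
t=12: g(12,0)=132 g(12,2)=297 g(12,4)=275 g(12,6)=154 g(12,8)=54 g(12,10)=11 g(12,12)=1
t=13: g(13,1)=429 g(13,3)=572 g(13,5)=429 g(13,7)=208 g(13,9)=65 g(13,11)=12 g(13,13)=1
t=14: g(14,0)=429 g(14,2)=1001 g(14,4)=1001 g(14,6)=637 g(14,8)=273 g(14,10)=77 g(14,12)=13 g(14,14)=1
t=15: g(15,1)=1430 g(15,3)=2002 g(15,5)=1638 g(15,7)=910 g(15,9)=350 g(15,11)=90 g(15,13)=14 g(15,15)=1
t=16: g(16,0)=1430 g(16,2)=3432 g(16,4)=3640 g(16,6)=2548 g(16,8)=1260 g(16,10)=440 g(16,12)=104 g(16,14)=15 g(16,16)=1
t=17: g(17,1)=4862 g(17,3)=7072 g(17,5)=6188 g(17,7)=3808 g(17,9)=1700 g(17,11)=544 g(17,13)=119 g(17,15)=16 g(17,17)=1
Paths never hitting -1: Σ_s g(17,s) = 24310
Paths hitting -1: 2^17 - 24310 = 106762
P = 106762/131072 = 53381/65536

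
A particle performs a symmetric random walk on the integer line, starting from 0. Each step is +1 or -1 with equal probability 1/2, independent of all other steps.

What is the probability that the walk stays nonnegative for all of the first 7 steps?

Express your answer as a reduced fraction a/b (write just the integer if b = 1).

Let f(t,s) = #length-t paths at position s with S_1..S_t all ≥ 0.
f(t,s) = f(t-1,s-1) + f(t-1,s+1) for s ≥ 0; f(t,s) = 0 for s < 0.
t=0: f(0,0)=1
t=1: f(1,1)=1
t=2: f(2,0)=1 f(2,2)=1
t=3: f(3,1)=2 f(3,3)=1
t=4: f(4,0)=2 f(4,2)=3 f(4,4)=1
t=5: f(5,1)=5 f(5,3)=4 f(5,5)=1
t=6: f(6,0)=5 f(6,2)=9 f(6,4)=5 f(6,6)=1
t=7: f(7,1)=14 f(7,3)=14 f(7,5)=6 f(7,7)=1
Σ_s f(7,s) = 35
P = 35/128 = 35/128

Answer: 35/128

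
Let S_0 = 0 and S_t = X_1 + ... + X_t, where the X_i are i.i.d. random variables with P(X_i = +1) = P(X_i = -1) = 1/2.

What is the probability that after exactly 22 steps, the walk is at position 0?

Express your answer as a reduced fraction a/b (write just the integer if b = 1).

To return to 0 after 22 steps: need exactly 11 steps of +1 and 11 of -1.
Favorable paths: C(22,11) = 705432
Total paths: 2^22 = 4194304
P = 705432/4194304 = 88179/524288

Answer: 88179/524288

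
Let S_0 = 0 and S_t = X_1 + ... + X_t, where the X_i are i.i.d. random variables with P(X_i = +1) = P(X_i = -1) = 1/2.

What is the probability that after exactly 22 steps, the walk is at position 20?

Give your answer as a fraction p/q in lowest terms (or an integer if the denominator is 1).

Answer: 11/2097152

Derivation:
To reach position 20 after 22 steps: need 21 steps of +1 and 1 of -1.
Favorable paths: C(22,21) = 22
Total paths: 2^22 = 4194304
P = 22/4194304 = 11/2097152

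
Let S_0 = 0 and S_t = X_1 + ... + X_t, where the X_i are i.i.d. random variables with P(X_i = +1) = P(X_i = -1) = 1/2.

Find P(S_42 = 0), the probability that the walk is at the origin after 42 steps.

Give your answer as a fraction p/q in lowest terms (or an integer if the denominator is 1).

To return to 0 after 42 steps: need exactly 21 steps of +1 and 21 of -1.
Favorable paths: C(42,21) = 538257874440
Total paths: 2^42 = 4398046511104
P = 538257874440/4398046511104 = 67282234305/549755813888

Answer: 67282234305/549755813888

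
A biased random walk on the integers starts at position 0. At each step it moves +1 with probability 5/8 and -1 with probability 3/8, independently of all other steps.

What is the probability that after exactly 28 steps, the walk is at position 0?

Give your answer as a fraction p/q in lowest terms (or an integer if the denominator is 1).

Answer: 146390117023773193359375/2417851639229258349412352

Derivation:
To be at 0 after 28 steps: need exactly 14 steps of +1 and 14 of -1.
Number of such sequences: C(28,14) = 40116600
Each has probability (5/8)^14 · (3/8)^14 = 29192926025390625/19342813113834066795298816
P = 40116600 · 29192926025390625/19342813113834066795298816 = 146390117023773193359375/2417851639229258349412352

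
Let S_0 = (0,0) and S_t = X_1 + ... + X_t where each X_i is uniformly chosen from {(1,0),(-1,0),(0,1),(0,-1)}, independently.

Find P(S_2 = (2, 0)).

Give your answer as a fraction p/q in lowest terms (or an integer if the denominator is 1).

Let h be the number of horizontal steps (so 2-h are vertical). To end at (2,0) need (h+2)/2 right-steps and ((2-h)+0)/2 up-steps.
Sum over h with 2 ≤ h ≤ 2, h ≡ 0 (mod 2), 2-h ≡ 0 (mod 2):
h=2: C(2,2)·C(2,2)·C(0,0) = 1·1·1 = 1
Total favorable: 1
Total paths: 4^2 = 16
P = 1/16 = 1/16

Answer: 1/16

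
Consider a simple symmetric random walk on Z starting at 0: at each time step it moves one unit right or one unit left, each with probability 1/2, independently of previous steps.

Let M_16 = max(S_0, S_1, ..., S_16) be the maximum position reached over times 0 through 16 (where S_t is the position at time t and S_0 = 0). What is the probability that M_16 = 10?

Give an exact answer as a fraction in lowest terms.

Answer: 35/4096

Derivation:
Let M_16 = max(S_0,...,S_16). Use the reflection principle: for j ≥ 1, #{paths with M_16 ≥ j} = #{S_16 ≥ j} + #{S_16 ≥ j+1}.
By reflection, #{M_16 ≥ 10} = #{S_16 ≥ 10} + #{S_16 ≥ 11} = 697 + 137 = 834.
#{M_16 ≥ 11} = #{S_16 ≥ 11} + #{S_16 ≥ 12} = 137 + 137 = 274.
#{M_16 = 10} = 834 - 274 = 560.
P(M_16 = 10) = 560/65536 = 35/4096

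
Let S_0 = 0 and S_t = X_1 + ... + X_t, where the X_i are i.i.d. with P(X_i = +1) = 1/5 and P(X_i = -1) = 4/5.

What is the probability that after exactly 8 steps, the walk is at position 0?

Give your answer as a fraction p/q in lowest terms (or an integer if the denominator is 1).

Answer: 3584/78125

Derivation:
To be at 0 after 8 steps: need exactly 4 steps of +1 and 4 of -1.
Number of such sequences: C(8,4) = 70
Each has probability (1/5)^4 · (4/5)^4 = 256/390625
P = 70 · 256/390625 = 3584/78125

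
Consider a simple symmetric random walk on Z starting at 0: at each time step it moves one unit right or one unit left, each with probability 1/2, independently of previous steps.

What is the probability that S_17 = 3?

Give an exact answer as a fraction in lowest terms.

Answer: 2431/16384

Derivation:
To reach position 3 after 17 steps: need 10 steps of +1 and 7 of -1.
Favorable paths: C(17,10) = 19448
Total paths: 2^17 = 131072
P = 19448/131072 = 2431/16384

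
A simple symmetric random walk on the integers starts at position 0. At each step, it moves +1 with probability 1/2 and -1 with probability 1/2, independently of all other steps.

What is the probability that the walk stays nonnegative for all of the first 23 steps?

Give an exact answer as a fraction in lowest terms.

Answer: 676039/4194304

Derivation:
Let f(t,s) = #length-t paths at position s with S_1..S_t all ≥ 0.
f(t,s) = f(t-1,s-1) + f(t-1,s+1) for s ≥ 0; f(t,s) = 0 for s < 0.
t=0: f(0,0)=1
t=1: f(1,1)=1
t=2: f(2,0)=1 f(2,2)=1
t=3: f(3,1)=2 f(3,3)=1
t=4: f(4,0)=2 f(4,2)=3 f(4,4)=1
t=5: f(5,1)=5 f(5,3)=4 f(5,5)=1
t=6: f(6,0)=5 f(6,2)=9 f(6,4)=5 f(6,6)=1
t=7: f(7,1)=14 f(7,3)=14 f(7,5)=6 f(7,7)=1
t=8: f(8,0)=14 f(8,2)=28 f(8,4)=20 f(8,6)=7 f(8,8)=1
t=9: f(9,1)=42 f(9,3)=48 f(9,5)=27 f(9,7)=8 f(9,9)=1
t=10: f(10,0)=42 f(10,2)=90 f(10,4)=75 f(10,6)=35 f(10,8)=9 f(10,10)=1
t=11: f(11,1)=132 f(11,3)=165 f(11,5)=110 f(11,7)=44 f(11,9)=10 f(11,11)=1
t=12: f(12,0)=132 f(12,2)=297 f(12,4)=275 f(12,6)=154 f(12,8)=54 f(12,10)=11 f(12,12)=1
t=13: f(13,1)=429 f(13,3)=572 f(13,5)=429 f(13,7)=208 f(13,9)=65 f(13,11)=12 f(13,13)=1
t=14: f(14,0)=429 f(14,2)=1001 f(14,4)=1001 f(14,6)=637 f(14,8)=273 f(14,10)=77 f(14,12)=13 f(14,14)=1
t=15: f(15,1)=1430 f(15,3)=2002 f(15,5)=1638 f(15,7)=910 f(15,9)=350 f(15,11)=90 f(15,13)=14 f(15,15)=1
t=16: f(16,0)=1430 f(16,2)=3432 f(16,4)=3640 f(16,6)=2548 f(16,8)=1260 f(16,10)=440 f(16,12)=104 f(16,14)=15 f(16,16)=1
t=17: f(17,1)=4862 f(17,3)=7072 f(17,5)=6188 f(17,7)=3808 f(17,9)=1700 f(17,11)=544 f(17,13)=119 f(17,15)=16 f(17,17)=1
t=18: f(18,0)=4862 f(18,2)=11934 f(18,4)=13260 f(18,6)=9996 f(18,8)=5508 f(18,10)=2244 f(18,12)=663 f(18,14)=135 f(18,16)=17 f(18,18)=1
t=19: f(19,1)=16796 f(19,3)=25194 f(19,5)=23256 f(19,7)=15504 f(19,9)=7752 f(19,11)=2907 f(19,13)=798 f(19,15)=152 f(19,17)=18 f(19,19)=1
t=20: f(20,0)=16796 f(20,2)=41990 f(20,4)=48450 f(20,6)=38760 f(20,8)=23256 f(20,10)=10659 f(20,12)=3705 f(20,14)=950 f(20,16)=170 f(20,18)=19 f(20,20)=1
t=21: f(21,1)=58786 f(21,3)=90440 f(21,5)=87210 f(21,7)=62016 f(21,9)=33915 f(21,11)=14364 f(21,13)=4655 f(21,15)=1120 f(21,17)=189 f(21,19)=20 f(21,21)=1
t=22: f(22,0)=58786 f(22,2)=149226 f(22,4)=177650 f(22,6)=149226 f(22,8)=95931 f(22,10)=48279 f(22,12)=19019 f(22,14)=5775 f(22,16)=1309 f(22,18)=209 f(22,20)=21 f(22,22)=1
t=23: f(23,1)=208012 f(23,3)=326876 f(23,5)=326876 f(23,7)=245157 f(23,9)=144210 f(23,11)=67298 f(23,13)=24794 f(23,15)=7084 f(23,17)=1518 f(23,19)=230 f(23,21)=22 f(23,23)=1
Σ_s f(23,s) = 1352078
P = 1352078/8388608 = 676039/4194304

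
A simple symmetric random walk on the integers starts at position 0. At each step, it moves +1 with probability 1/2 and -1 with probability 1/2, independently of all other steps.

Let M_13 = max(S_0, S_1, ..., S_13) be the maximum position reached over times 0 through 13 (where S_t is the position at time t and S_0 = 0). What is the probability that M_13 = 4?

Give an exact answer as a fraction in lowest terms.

Let M_13 = max(S_0,...,S_13). Use the reflection principle: for j ≥ 1, #{paths with M_13 ≥ j} = #{S_13 ≥ j} + #{S_13 ≥ j+1}.
By reflection, #{M_13 ≥ 4} = #{S_13 ≥ 4} + #{S_13 ≥ 5} = 1093 + 1093 = 2186.
#{M_13 ≥ 5} = #{S_13 ≥ 5} + #{S_13 ≥ 6} = 1093 + 378 = 1471.
#{M_13 = 4} = 2186 - 1471 = 715.
P(M_13 = 4) = 715/8192 = 715/8192

Answer: 715/8192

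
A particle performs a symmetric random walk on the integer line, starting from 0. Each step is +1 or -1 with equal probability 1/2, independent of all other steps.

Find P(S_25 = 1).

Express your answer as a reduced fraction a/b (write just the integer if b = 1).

To reach position 1 after 25 steps: need 13 steps of +1 and 12 of -1.
Favorable paths: C(25,13) = 5200300
Total paths: 2^25 = 33554432
P = 5200300/33554432 = 1300075/8388608

Answer: 1300075/8388608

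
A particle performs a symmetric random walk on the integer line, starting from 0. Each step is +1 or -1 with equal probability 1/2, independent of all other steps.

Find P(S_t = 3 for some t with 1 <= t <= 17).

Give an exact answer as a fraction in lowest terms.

Count via complement. Let g(t,s) = #length-t paths at position s with S_1..S_t all ≠ 3.
g(t,s) = g(t-1,s-1) + g(t-1,s+1) for s ≠ 3; g(t,3) = 0.
t=0: g(0,0)=1
t=1: g(1,-1)=1 g(1,1)=1
t=2: g(2,-2)=1 g(2,0)=2 g(2,2)=1
t=3: g(3,-3)=1 g(3,-1)=3 g(3,1)=3
t=4: g(4,-4)=1 g(4,-2)=4 g(4,0)=6 g(4,2)=3
t=5: g(5,-5)=1 g(5,-3)=5 g(5,-1)=10 g(5,1)=9
t=6: g(6,-6)=1 g(6,-4)=6 g(6,-2)=15 g(6,0)=19 g(6,2)=9
t=7: g(7,-7)=1 g(7,-5)=7 g(7,-3)=21 g(7,-1)=34 g(7,1)=28
t=8: g(8,-8)=1 g(8,-6)=8 g(8,-4)=28 g(8,-2)=55 g(8,0)=62 g(8,2)=28
t=9: g(9,-9)=1 g(9,-7)=9 g(9,-5)=36 g(9,-3)=83 g(9,-1)=117 g(9,1)=90
t=10: g(10,-10)=1 g(10,-8)=10 g(10,-6)=45 g(10,-4)=119 g(10,-2)=200 g(10,0)=207 g(10,2)=90
t=11: g(11,-11)=1 g(11,-9)=11 g(11,-7)=55 g(11,-5)=164 g(11,-3)=319 g(11,-1)=407 g(11,1)=297
t=12: g(12,-12)=1 g(12,-10)=12 g(12,-8)=66 g(12,-6)=219 g(12,-4)=483 g(12,-2)=726 g(12,0)=704 g(12,2)=297
t=13: g(13,-13)=1 g(13,-11)=13 g(13,-9)=78 g(13,-7)=285 g(13,-5)=702 g(13,-3)=1209 g(13,-1)=1430 g(13,1)=1001
t=14: g(14,-14)=1 g(14,-12)=14 g(14,-10)=91 g(14,-8)=363 g(14,-6)=987 g(14,-4)=1911 g(14,-2)=2639 g(14,0)=2431 g(14,2)=1001
t=15: g(15,-15)=1 g(15,-13)=15 g(15,-11)=105 g(15,-9)=454 g(15,-7)=1350 g(15,-5)=2898 g(15,-3)=4550 g(15,-1)=5070 g(15,1)=3432
t=16: g(16,-16)=1 g(16,-14)=16 g(16,-12)=120 g(16,-10)=559 g(16,-8)=1804 g(16,-6)=4248 g(16,-4)=7448 g(16,-2)=9620 g(16,0)=8502 g(16,2)=3432
t=17: g(17,-17)=1 g(17,-15)=17 g(17,-13)=136 g(17,-11)=679 g(17,-9)=2363 g(17,-7)=6052 g(17,-5)=11696 g(17,-3)=17068 g(17,-1)=18122 g(17,1)=11934
Paths never hitting 3: Σ_s g(17,s) = 68068
Paths hitting 3: 2^17 - 68068 = 63004
P = 63004/131072 = 15751/32768

Answer: 15751/32768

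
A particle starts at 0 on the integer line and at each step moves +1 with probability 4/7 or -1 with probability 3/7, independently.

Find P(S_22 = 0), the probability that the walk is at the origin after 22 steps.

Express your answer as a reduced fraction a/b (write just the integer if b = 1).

To be at 0 after 22 steps: need exactly 11 steps of +1 and 11 of -1.
Number of such sequences: C(22,11) = 705432
Each has probability (4/7)^11 · (3/7)^11 = 743008370688/3909821048582988049
P = 705432 · 743008370688/3909821048582988049 = 74877411564453888/558545864083284007

Answer: 74877411564453888/558545864083284007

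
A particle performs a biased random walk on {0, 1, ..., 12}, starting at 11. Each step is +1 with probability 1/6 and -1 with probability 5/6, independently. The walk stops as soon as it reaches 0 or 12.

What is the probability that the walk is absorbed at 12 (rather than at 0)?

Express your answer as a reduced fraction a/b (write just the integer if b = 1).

Biased walk: p = 1/6, q = 5/6, r = q/p = 5
Gambler's ruin: P(hit 12 before 0 | start at 11) = (1 - r^a)/(1 - r^N)
r^11 = 48828125; r^12 = 244140625
P = (1 - 48828125) / (1 - 244140625) = -48828124 / -244140624 = 12207031/61035156

Answer: 12207031/61035156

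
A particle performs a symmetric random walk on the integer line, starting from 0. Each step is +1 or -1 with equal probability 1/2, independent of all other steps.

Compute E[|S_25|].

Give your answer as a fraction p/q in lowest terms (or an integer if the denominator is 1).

S_25 takes values m ≡ 1 (mod 2) with |m| ≤ 25; P(S_25=m) = C(25,(25+m)/2)/2^25.
Total paths: 2^25 = 33554432
Distribution: P(S=-25)=1/33554432, P(S=-23)=25/33554432, P(S=-21)=300/33554432, P(S=-19)=2300/33554432, P(S=-17)=12650/33554432, P(S=-15)=53130/33554432, P(S=-13)=177100/33554432, P(S=-11)=480700/33554432, P(S=-9)=1081575/33554432, P(S=-7)=2042975/33554432, P(S=-5)=3268760/33554432, P(S=-3)=4457400/33554432, P(S=-1)=5200300/33554432, P(S=1)=5200300/33554432, P(S=3)=4457400/33554432, P(S=5)=3268760/33554432, P(S=7)=2042975/33554432, P(S=9)=1081575/33554432, P(S=11)=480700/33554432, P(S=13)=177100/33554432, P(S=15)=53130/33554432, P(S=17)=12650/33554432, P(S=19)=2300/33554432, P(S=21)=300/33554432, P(S=23)=25/33554432, P(S=25)=1/33554432
E[|S_25|] = Σ_m |m|·P(S_25=m) = 135207800/33554432 = 16900975/4194304

Answer: 16900975/4194304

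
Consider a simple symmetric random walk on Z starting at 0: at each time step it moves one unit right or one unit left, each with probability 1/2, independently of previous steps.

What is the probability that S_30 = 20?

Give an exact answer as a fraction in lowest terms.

Answer: 71253/536870912

Derivation:
To reach position 20 after 30 steps: need 25 steps of +1 and 5 of -1.
Favorable paths: C(30,25) = 142506
Total paths: 2^30 = 1073741824
P = 142506/1073741824 = 71253/536870912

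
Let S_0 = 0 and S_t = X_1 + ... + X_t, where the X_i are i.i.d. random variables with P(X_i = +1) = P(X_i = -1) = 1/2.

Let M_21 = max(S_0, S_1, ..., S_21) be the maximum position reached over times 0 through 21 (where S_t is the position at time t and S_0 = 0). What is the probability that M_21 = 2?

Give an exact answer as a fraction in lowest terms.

Answer: 146965/1048576

Derivation:
Let M_21 = max(S_0,...,S_21). Use the reflection principle: for j ≥ 1, #{paths with M_21 ≥ j} = #{S_21 ≥ j} + #{S_21 ≥ j+1}.
By reflection, #{M_21 ≥ 2} = #{S_21 ≥ 2} + #{S_21 ≥ 3} = 695860 + 695860 = 1391720.
#{M_21 ≥ 3} = #{S_21 ≥ 3} + #{S_21 ≥ 4} = 695860 + 401930 = 1097790.
#{M_21 = 2} = 1391720 - 1097790 = 293930.
P(M_21 = 2) = 293930/2097152 = 146965/1048576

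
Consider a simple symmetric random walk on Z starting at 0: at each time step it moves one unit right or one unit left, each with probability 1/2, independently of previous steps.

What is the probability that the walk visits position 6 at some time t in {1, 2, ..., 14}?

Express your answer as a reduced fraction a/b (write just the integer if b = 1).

Answer: 1941/16384

Derivation:
Count via complement. Let g(t,s) = #length-t paths at position s with S_1..S_t all ≠ 6.
g(t,s) = g(t-1,s-1) + g(t-1,s+1) for s ≠ 6; g(t,6) = 0.
t=0: g(0,0)=1
t=1: g(1,-1)=1 g(1,1)=1
t=2: g(2,-2)=1 g(2,0)=2 g(2,2)=1
t=3: g(3,-3)=1 g(3,-1)=3 g(3,1)=3 g(3,3)=1
t=4: g(4,-4)=1 g(4,-2)=4 g(4,0)=6 g(4,2)=4 g(4,4)=1
t=5: g(5,-5)=1 g(5,-3)=5 g(5,-1)=10 g(5,1)=10 g(5,3)=5 g(5,5)=1
t=6: g(6,-6)=1 g(6,-4)=6 g(6,-2)=15 g(6,0)=20 g(6,2)=15 g(6,4)=6
t=7: g(7,-7)=1 g(7,-5)=7 g(7,-3)=21 g(7,-1)=35 g(7,1)=35 g(7,3)=21 g(7,5)=6
t=8: g(8,-8)=1 g(8,-6)=8 g(8,-4)=28 g(8,-2)=56 g(8,0)=70 g(8,2)=56 g(8,4)=27
t=9: g(9,-9)=1 g(9,-7)=9 g(9,-5)=36 g(9,-3)=84 g(9,-1)=126 g(9,1)=126 g(9,3)=83 g(9,5)=27
t=10: g(10,-10)=1 g(10,-8)=10 g(10,-6)=45 g(10,-4)=120 g(10,-2)=210 g(10,0)=252 g(10,2)=209 g(10,4)=110
t=11: g(11,-11)=1 g(11,-9)=11 g(11,-7)=55 g(11,-5)=165 g(11,-3)=330 g(11,-1)=462 g(11,1)=461 g(11,3)=319 g(11,5)=110
t=12: g(12,-12)=1 g(12,-10)=12 g(12,-8)=66 g(12,-6)=220 g(12,-4)=495 g(12,-2)=792 g(12,0)=923 g(12,2)=780 g(12,4)=429
t=13: g(13,-13)=1 g(13,-11)=13 g(13,-9)=78 g(13,-7)=286 g(13,-5)=715 g(13,-3)=1287 g(13,-1)=1715 g(13,1)=1703 g(13,3)=1209 g(13,5)=429
t=14: g(14,-14)=1 g(14,-12)=14 g(14,-10)=91 g(14,-8)=364 g(14,-6)=1001 g(14,-4)=2002 g(14,-2)=3002 g(14,0)=3418 g(14,2)=2912 g(14,4)=1638
Paths never hitting 6: Σ_s g(14,s) = 14443
Paths hitting 6: 2^14 - 14443 = 1941
P = 1941/16384 = 1941/16384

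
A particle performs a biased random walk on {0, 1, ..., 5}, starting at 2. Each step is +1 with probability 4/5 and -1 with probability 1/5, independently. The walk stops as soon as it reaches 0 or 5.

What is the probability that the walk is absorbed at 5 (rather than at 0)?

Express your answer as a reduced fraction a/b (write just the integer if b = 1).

Biased walk: p = 4/5, q = 1/5, r = q/p = 1/4
Gambler's ruin: P(hit 5 before 0 | start at 2) = (1 - r^a)/(1 - r^N)
r^2 = 1/16; r^5 = 1/1024
P = (1 - 1/16) / (1 - 1/1024) = 15/16 / 1023/1024 = 320/341

Answer: 320/341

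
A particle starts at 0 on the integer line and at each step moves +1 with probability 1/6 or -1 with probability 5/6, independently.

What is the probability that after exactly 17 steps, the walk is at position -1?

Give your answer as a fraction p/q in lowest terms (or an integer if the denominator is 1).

Answer: 23740234375/8463329722368

Derivation:
To reach position -1 after 17 steps: need 8 steps of +1 and 9 steps of -1.
Number of such sequences: C(17,8) = 24310
Each has probability (1/6)^8 · (5/6)^9 = 1953125/16926659444736
P = 24310 · 1953125/16926659444736 = 23740234375/8463329722368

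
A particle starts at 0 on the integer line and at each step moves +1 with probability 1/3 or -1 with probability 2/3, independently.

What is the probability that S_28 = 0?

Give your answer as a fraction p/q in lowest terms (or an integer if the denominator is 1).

To be at 0 after 28 steps: need exactly 14 steps of +1 and 14 of -1.
Number of such sequences: C(28,14) = 40116600
Each has probability (1/3)^14 · (2/3)^14 = 16384/22876792454961
P = 40116600 · 16384/22876792454961 = 24343347200/847288609443

Answer: 24343347200/847288609443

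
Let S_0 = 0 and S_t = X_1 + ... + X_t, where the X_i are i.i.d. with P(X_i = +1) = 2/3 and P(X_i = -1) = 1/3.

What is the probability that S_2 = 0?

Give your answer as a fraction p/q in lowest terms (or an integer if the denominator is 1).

Answer: 4/9

Derivation:
To be at 0 after 2 steps: need exactly 1 step of +1 and 1 of -1.
Number of such sequences: C(2,1) = 2
Each has probability (2/3)^1 · (1/3)^1 = 2/9
P = 2 · 2/9 = 4/9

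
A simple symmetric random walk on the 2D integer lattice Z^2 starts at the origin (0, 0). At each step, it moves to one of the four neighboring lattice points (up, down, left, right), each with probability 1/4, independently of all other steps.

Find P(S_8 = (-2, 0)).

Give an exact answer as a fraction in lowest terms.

Let h be the number of horizontal steps (so 8-h are vertical). To end at (-2,0) need (h-2)/2 right-steps and ((8-h)+0)/2 up-steps.
Sum over h with 2 ≤ h ≤ 8, h ≡ 0 (mod 2), 8-h ≡ 0 (mod 2):
h=2: C(8,2)·C(2,0)·C(6,3) = 28·1·20 = 560
h=4: C(8,4)·C(4,1)·C(4,2) = 70·4·6 = 1680
h=6: C(8,6)·C(6,2)·C(2,1) = 28·15·2 = 840
h=8: C(8,8)·C(8,3)·C(0,0) = 1·56·1 = 56
Total favorable: 3136
Total paths: 4^8 = 65536
P = 3136/65536 = 49/1024

Answer: 49/1024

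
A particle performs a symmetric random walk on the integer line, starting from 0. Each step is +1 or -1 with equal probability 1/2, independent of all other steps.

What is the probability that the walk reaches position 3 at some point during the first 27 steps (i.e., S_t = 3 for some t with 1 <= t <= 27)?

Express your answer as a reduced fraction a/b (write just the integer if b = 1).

Count via complement. Let g(t,s) = #length-t paths at position s with S_1..S_t all ≠ 3.
g(t,s) = g(t-1,s-1) + g(t-1,s+1) for s ≠ 3; g(t,3) = 0.
t=0: g(0,0)=1
t=1: g(1,-1)=1 g(1,1)=1
t=2: g(2,-2)=1 g(2,0)=2 g(2,2)=1
t=3: g(3,-3)=1 g(3,-1)=3 g(3,1)=3
t=4: g(4,-4)=1 g(4,-2)=4 g(4,0)=6 g(4,2)=3
t=5: g(5,-5)=1 g(5,-3)=5 g(5,-1)=10 g(5,1)=9
t=6: g(6,-6)=1 g(6,-4)=6 g(6,-2)=15 g(6,0)=19 g(6,2)=9
t=7: g(7,-7)=1 g(7,-5)=7 g(7,-3)=21 g(7,-1)=34 g(7,1)=28
t=8: g(8,-8)=1 g(8,-6)=8 g(8,-4)=28 g(8,-2)=55 g(8,0)=62 g(8,2)=28
t=9: g(9,-9)=1 g(9,-7)=9 g(9,-5)=36 g(9,-3)=83 g(9,-1)=117 g(9,1)=90
t=10: g(10,-10)=1 g(10,-8)=10 g(10,-6)=45 g(10,-4)=119 g(10,-2)=200 g(10,0)=207 g(10,2)=90
t=11: g(11,-11)=1 g(11,-9)=11 g(11,-7)=55 g(11,-5)=164 g(11,-3)=319 g(11,-1)=407 g(11,1)=297
t=12: g(12,-12)=1 g(12,-10)=12 g(12,-8)=66 g(12,-6)=219 g(12,-4)=483 g(12,-2)=726 g(12,0)=704 g(12,2)=297
t=13: g(13,-13)=1 g(13,-11)=13 g(13,-9)=78 g(13,-7)=285 g(13,-5)=702 g(13,-3)=1209 g(13,-1)=1430 g(13,1)=1001
t=14: g(14,-14)=1 g(14,-12)=14 g(14,-10)=91 g(14,-8)=363 g(14,-6)=987 g(14,-4)=1911 g(14,-2)=2639 g(14,0)=2431 g(14,2)=1001
t=15: g(15,-15)=1 g(15,-13)=15 g(15,-11)=105 g(15,-9)=454 g(15,-7)=1350 g(15,-5)=2898 g(15,-3)=4550 g(15,-1)=5070 g(15,1)=3432
t=16: g(16,-16)=1 g(16,-14)=16 g(16,-12)=120 g(16,-10)=559 g(16,-8)=1804 g(16,-6)=4248 g(16,-4)=7448 g(16,-2)=9620 g(16,0)=8502 g(16,2)=3432
t=17: g(17,-17)=1 g(17,-15)=17 g(17,-13)=136 g(17,-11)=679 g(17,-9)=2363 g(17,-7)=6052 g(17,-5)=11696 g(17,-3)=17068 g(17,-1)=18122 g(17,1)=11934
t=18: g(18,-18)=1 g(18,-16)=18 g(18,-14)=153 g(18,-12)=815 g(18,-10)=3042 g(18,-8)=8415 g(18,-6)=17748 g(18,-4)=28764 g(18,-2)=35190 g(18,0)=30056 g(18,2)=11934
t=19: g(19,-19)=1 g(19,-17)=19 g(19,-15)=171 g(19,-13)=968 g(19,-11)=3857 g(19,-9)=11457 g(19,-7)=26163 g(19,-5)=46512 g(19,-3)=63954 g(19,-1)=65246 g(19,1)=41990
t=20: g(20,-20)=1 g(20,-18)=20 g(20,-16)=190 g(20,-14)=1139 g(20,-12)=4825 g(20,-10)=15314 g(20,-8)=37620 g(20,-6)=72675 g(20,-4)=110466 g(20,-2)=129200 g(20,0)=107236 g(20,2)=41990
t=21: g(21,-21)=1 g(21,-19)=21 g(21,-17)=210 g(21,-15)=1329 g(21,-13)=5964 g(21,-11)=20139 g(21,-9)=52934 g(21,-7)=110295 g(21,-5)=183141 g(21,-3)=239666 g(21,-1)=236436 g(21,1)=149226
t=22: g(22,-22)=1 g(22,-20)=22 g(22,-18)=231 g(22,-16)=1539 g(22,-14)=7293 g(22,-12)=26103 g(22,-10)=73073 g(22,-8)=163229 g(22,-6)=293436 g(22,-4)=422807 g(22,-2)=476102 g(22,0)=385662 g(22,2)=149226
t=23: g(23,-23)=1 g(23,-21)=23 g(23,-19)=253 g(23,-17)=1770 g(23,-15)=8832 g(23,-13)=33396 g(23,-11)=99176 g(23,-9)=236302 g(23,-7)=456665 g(23,-5)=716243 g(23,-3)=898909 g(23,-1)=861764 g(23,1)=534888
t=24: g(24,-24)=1 g(24,-22)=24 g(24,-20)=276 g(24,-18)=2023 g(24,-16)=10602 g(24,-14)=42228 g(24,-12)=132572 g(24,-10)=335478 g(24,-8)=692967 g(24,-6)=1172908 g(24,-4)=1615152 g(24,-2)=1760673 g(24,0)=1396652 g(24,2)=534888
t=25: g(25,-25)=1 g(25,-23)=25 g(25,-21)=300 g(25,-19)=2299 g(25,-17)=12625 g(25,-15)=52830 g(25,-13)=174800 g(25,-11)=468050 g(25,-9)=1028445 g(25,-7)=1865875 g(25,-5)=2788060 g(25,-3)=3375825 g(25,-1)=3157325 g(25,1)=1931540
t=26: g(26,-26)=1 g(26,-24)=26 g(26,-22)=325 g(26,-20)=2599 g(26,-18)=14924 g(26,-16)=65455 g(26,-14)=227630 g(26,-12)=642850 g(26,-10)=1496495 g(26,-8)=2894320 g(26,-6)=4653935 g(26,-4)=6163885 g(26,-2)=6533150 g(26,0)=5088865 g(26,2)=1931540
t=27: g(27,-27)=1 g(27,-25)=27 g(27,-23)=351 g(27,-21)=2924 g(27,-19)=17523 g(27,-17)=80379 g(27,-15)=293085 g(27,-13)=870480 g(27,-11)=2139345 g(27,-9)=4390815 g(27,-7)=7548255 g(27,-5)=10817820 g(27,-3)=12697035 g(27,-1)=11622015 g(27,1)=7020405
Paths never hitting 3: Σ_s g(27,s) = 57500460
Paths hitting 3: 2^27 - 57500460 = 76717268
P = 76717268/134217728 = 19179317/33554432

Answer: 19179317/33554432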